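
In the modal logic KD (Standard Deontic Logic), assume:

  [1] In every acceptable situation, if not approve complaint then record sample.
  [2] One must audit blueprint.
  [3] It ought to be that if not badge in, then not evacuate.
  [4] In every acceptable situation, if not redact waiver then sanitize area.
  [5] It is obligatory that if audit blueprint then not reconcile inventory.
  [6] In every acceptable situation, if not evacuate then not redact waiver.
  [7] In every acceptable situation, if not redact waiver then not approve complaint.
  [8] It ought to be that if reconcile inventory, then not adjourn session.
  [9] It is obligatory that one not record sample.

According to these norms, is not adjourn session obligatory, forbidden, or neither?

Premise 8 is O(reconcile_inventory → ¬adjourn_session), but O(reconcile_inventory) is not derivable from the premises, so it does not yield O(¬adjourn_session).
No premise or chain of K-axiom applications forces O(¬adjourn_session), and none forces O(adjourn_session). So ¬adjourn_session is neither obligatory nor forbidden under these norms.

Neither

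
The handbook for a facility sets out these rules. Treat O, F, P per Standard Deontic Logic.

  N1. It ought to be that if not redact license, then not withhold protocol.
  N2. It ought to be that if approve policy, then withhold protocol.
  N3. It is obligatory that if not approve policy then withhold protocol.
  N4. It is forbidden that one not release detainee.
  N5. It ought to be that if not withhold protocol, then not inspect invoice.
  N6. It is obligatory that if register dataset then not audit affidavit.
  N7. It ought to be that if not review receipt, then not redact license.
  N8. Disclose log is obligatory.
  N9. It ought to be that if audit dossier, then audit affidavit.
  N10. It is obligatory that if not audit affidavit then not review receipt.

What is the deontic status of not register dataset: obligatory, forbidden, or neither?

Obligatory

By case analysis on ¬approve_policy: premise 3 gives O(¬approve_policy → withhold_protocol) and premise 2 gives O(approve_policy → withhold_protocol), so O(withhold_protocol) either way.
The contrapositive of premise 1 (O(¬redact_license → ¬withhold_protocol)) is O(withhold_protocol → redact_license), and O(withhold_protocol) is already established, so O(redact_license).
The contrapositive of premise 7 (O(¬review_receipt → ¬redact_license)) is O(redact_license → review_receipt), and O(redact_license) is already established, so O(review_receipt).
Premise 10 is O(¬audit_affidavit → ¬review_receipt); contrapositively O(review_receipt → audit_affidavit). Since O(review_receipt) holds, K gives O(audit_affidavit).
Premise 6 is O(register_dataset → ¬audit_affidavit); contrapositively O(audit_affidavit → ¬register_dataset). Since O(audit_affidavit) holds, K gives O(¬register_dataset).
Premises 4, 5, 8, 9 do not contribute to this derivation.
Hence ¬register_dataset is obligatory.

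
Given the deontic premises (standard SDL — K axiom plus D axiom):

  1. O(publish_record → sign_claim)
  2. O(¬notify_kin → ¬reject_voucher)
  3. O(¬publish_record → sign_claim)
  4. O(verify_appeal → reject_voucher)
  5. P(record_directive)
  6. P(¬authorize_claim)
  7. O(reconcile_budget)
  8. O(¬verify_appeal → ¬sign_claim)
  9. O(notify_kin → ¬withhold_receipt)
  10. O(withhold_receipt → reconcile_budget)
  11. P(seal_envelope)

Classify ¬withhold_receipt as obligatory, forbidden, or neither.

Obligatory

By case analysis on publish_record: premise 1 gives O(publish_record → sign_claim) and premise 3 gives O(¬publish_record → sign_claim), so O(sign_claim) either way.
Premise 8, O(¬verify_appeal → ¬sign_claim), contraposes to O(sign_claim → verify_appeal); with O(sign_claim) we get O(verify_appeal).
Premise 4 is O(verify_appeal → reject_voucher); since O(verify_appeal), deontic closure gives O(reject_voucher).
Premise 2, O(¬notify_kin → ¬reject_voucher), contraposes to O(reject_voucher → notify_kin); with O(reject_voucher) we get O(notify_kin).
From O(notify_kin) and premise 9, O(notify_kin → ¬withhold_receipt), we obtain O(¬withhold_receipt).
Premises 5, 6, 7, 10, 11 do not contribute to this derivation.
Hence ¬withhold_receipt is obligatory.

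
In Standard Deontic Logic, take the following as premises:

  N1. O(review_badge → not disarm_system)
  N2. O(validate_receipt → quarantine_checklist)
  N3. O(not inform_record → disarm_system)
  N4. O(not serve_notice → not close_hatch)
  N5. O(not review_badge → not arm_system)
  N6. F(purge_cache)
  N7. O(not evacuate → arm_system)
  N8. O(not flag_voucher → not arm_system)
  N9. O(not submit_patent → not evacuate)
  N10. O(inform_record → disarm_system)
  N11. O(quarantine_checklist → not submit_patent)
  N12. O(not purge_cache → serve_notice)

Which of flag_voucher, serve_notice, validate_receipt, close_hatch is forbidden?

validate_receipt

Premises 3 and 10 cover both cases: O(not inform_record → disarm_system) and O(inform_record → disarm_system). Since not inform_record ∨ inform_record is a tautology, O(disarm_system) follows.
The contrapositive of premise 1 (O(review_badge → not disarm_system)) is O(disarm_system → not review_badge), and O(disarm_system) is already established, so O(not review_badge).
Applying K to premise 5 (O(not review_badge → not arm_system)) and O(not review_badge) yields O(not arm_system).
The contrapositive of premise 7 (O(not evacuate → arm_system)) is O(not arm_system → evacuate), and O(not arm_system) is already established, so O(evacuate).
Premise 9 is O(not submit_patent → not evacuate); contrapositively O(evacuate → submit_patent). Since O(evacuate) holds, K gives O(submit_patent).
Premise 11, O(quarantine_checklist → not submit_patent), contraposes to O(submit_patent → not quarantine_checklist); with O(submit_patent) we get O(not quarantine_checklist).
Premise 2 is O(validate_receipt → quarantine_checklist); contrapositively O(not quarantine_checklist → not validate_receipt). Since O(not quarantine_checklist) holds, K gives O(not validate_receipt).
So O(not validate_receipt) holds, i.e. validate_receipt is forbidden. None of the other listed options is forbidden under the premises.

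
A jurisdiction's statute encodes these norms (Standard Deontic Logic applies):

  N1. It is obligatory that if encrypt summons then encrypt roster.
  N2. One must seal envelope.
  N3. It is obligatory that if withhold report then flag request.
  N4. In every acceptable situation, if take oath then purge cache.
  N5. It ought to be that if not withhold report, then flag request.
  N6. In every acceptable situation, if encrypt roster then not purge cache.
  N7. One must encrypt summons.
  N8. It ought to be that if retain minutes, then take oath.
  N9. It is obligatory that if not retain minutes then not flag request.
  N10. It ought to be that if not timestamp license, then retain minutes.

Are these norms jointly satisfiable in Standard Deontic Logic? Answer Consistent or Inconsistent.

Inconsistent

Premises 3 and 5 are O(withhold_report → flag_request) and O(¬withhold_report → flag_request); every ideal world satisfies withhold_report or ¬withhold_report, so in either case flag_request holds — hence O(flag_request).
Premise 9, O(¬retain_minutes → ¬flag_request), contraposes to O(flag_request → retain_minutes); with O(flag_request) we get O(retain_minutes).
With premise 8, O(retain_minutes → take_oath), the K-axiom yields O(take_oath).
From O(take_oath) and premise 4, O(take_oath → purge_cache), we obtain O(purge_cache).
Premise 6 is O(encrypt_roster → ¬purge_cache); contrapositively O(purge_cache → ¬encrypt_roster). Since O(purge_cache) holds, K gives O(¬encrypt_roster).
Premise 1 is O(encrypt_summons → encrypt_roster); contrapositively O(¬encrypt_roster → ¬encrypt_summons). Since O(¬encrypt_roster) holds, K gives O(¬encrypt_summons).
But premise 7 directly asserts O(encrypt_summons).
We now have both O(¬encrypt_summons) and O(encrypt_summons) — encrypt_summons is simultaneously obligatory and forbidden, violating the D-axiom.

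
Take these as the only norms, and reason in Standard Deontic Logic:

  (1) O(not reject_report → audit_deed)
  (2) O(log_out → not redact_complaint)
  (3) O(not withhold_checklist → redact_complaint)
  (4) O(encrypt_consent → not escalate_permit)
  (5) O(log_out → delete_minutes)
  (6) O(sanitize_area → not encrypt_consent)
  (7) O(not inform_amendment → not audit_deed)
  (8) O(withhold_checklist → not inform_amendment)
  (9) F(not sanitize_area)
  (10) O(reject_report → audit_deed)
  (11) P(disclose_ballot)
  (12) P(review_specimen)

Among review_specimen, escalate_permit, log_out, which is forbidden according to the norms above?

Premises 1 and 10 are O(not reject_report → audit_deed) and O(reject_report → audit_deed); every ideal world satisfies not reject_report or reject_report, so in either case audit_deed holds — hence O(audit_deed).
Premise 7 is O(not inform_amendment → not audit_deed); contrapositively O(audit_deed → inform_amendment). Since O(audit_deed) holds, K gives O(inform_amendment).
Premise 8 is O(withhold_checklist → not inform_amendment); contrapositively O(inform_amendment → not withhold_checklist). Since O(inform_amendment) holds, K gives O(not withhold_checklist).
From O(not withhold_checklist) and premise 3, O(not withhold_checklist → redact_complaint), we obtain O(redact_complaint).
Premise 2 is O(log_out → not redact_complaint); contrapositively O(redact_complaint → not log_out). Since O(redact_complaint) holds, K gives O(not log_out).
So O(not log_out) holds, i.e. log_out is forbidden. None of the other listed options is forbidden under the premises.

log_out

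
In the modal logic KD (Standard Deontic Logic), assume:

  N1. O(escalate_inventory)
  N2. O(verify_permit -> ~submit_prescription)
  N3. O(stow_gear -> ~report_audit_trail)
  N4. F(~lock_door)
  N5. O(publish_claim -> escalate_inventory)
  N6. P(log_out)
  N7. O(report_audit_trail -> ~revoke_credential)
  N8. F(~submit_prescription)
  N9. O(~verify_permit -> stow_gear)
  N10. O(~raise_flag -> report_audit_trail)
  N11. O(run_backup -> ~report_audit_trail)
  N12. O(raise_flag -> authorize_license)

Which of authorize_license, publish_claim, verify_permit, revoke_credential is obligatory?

Premise 8, F(~submit_prescription), is equivalent to O(submit_prescription).
Premise 2 is O(verify_permit -> ~submit_prescription); contrapositively O(submit_prescription -> ~verify_permit). Since O(submit_prescription) holds, K gives O(~verify_permit).
Premise 9 is O(~verify_permit -> stow_gear); since O(~verify_permit), deontic closure gives O(stow_gear).
With premise 3, O(stow_gear -> ~report_audit_trail), the K-axiom yields O(~report_audit_trail).
Premise 10, O(~raise_flag -> report_audit_trail), contraposes to O(~report_audit_trail -> raise_flag); with O(~report_audit_trail) we get O(raise_flag).
Applying K to premise 12 (O(raise_flag -> authorize_license)) and O(raise_flag) yields O(authorize_license).
So O(authorize_license) holds — authorize_license is obligatory. None of the other listed options is made obligatory by any chain of premises.

authorize_license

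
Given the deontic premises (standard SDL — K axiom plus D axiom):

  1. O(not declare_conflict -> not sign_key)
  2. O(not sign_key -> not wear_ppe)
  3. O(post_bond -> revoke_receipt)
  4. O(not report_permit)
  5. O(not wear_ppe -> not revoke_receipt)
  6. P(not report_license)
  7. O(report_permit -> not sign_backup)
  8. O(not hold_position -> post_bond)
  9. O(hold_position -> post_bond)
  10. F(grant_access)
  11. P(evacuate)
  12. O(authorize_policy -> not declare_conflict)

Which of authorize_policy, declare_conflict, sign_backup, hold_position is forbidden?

authorize_policy

By case analysis on not hold_position: premise 8 gives O(not hold_position -> post_bond) and premise 9 gives O(hold_position -> post_bond), so O(post_bond) either way.
Premise 3 is O(post_bond -> revoke_receipt); since O(post_bond), deontic closure gives O(revoke_receipt).
Premise 5, O(not wear_ppe -> not revoke_receipt), contraposes to O(revoke_receipt -> wear_ppe); with O(revoke_receipt) we get O(wear_ppe).
Premise 2 is O(not sign_key -> not wear_ppe); contrapositively O(wear_ppe -> sign_key). Since O(wear_ppe) holds, K gives O(sign_key).
Premise 1 is O(not declare_conflict -> not sign_key); contrapositively O(sign_key -> declare_conflict). Since O(sign_key) holds, K gives O(declare_conflict).
The contrapositive of premise 12 (O(authorize_policy -> not declare_conflict)) is O(declare_conflict -> not authorize_policy), and O(declare_conflict) is already established, so O(not authorize_policy).
So O(not authorize_policy) holds, i.e. authorize_policy is forbidden. None of the other listed options is forbidden under the premises.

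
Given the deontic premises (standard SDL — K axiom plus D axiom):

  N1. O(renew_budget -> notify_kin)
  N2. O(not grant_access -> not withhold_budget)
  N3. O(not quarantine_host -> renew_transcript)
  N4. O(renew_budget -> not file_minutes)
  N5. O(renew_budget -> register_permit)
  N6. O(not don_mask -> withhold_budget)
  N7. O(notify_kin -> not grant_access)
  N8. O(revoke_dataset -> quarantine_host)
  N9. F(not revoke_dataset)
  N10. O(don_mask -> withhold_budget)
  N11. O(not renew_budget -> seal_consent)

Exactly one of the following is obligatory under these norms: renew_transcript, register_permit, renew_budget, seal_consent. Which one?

seal_consent

Premises 6 and 10 are O(not don_mask -> withhold_budget) and O(don_mask -> withhold_budget); every ideal world satisfies not don_mask or don_mask, so in either case withhold_budget holds — hence O(withhold_budget).
Premise 2 is O(not grant_access -> not withhold_budget); contrapositively O(withhold_budget -> grant_access). Since O(withhold_budget) holds, K gives O(grant_access).
Premise 7, O(notify_kin -> not grant_access), contraposes to O(grant_access -> not notify_kin); with O(grant_access) we get O(not notify_kin).
The contrapositive of premise 1 (O(renew_budget -> notify_kin)) is O(not notify_kin -> not renew_budget), and O(not notify_kin) is already established, so O(not renew_budget).
Applying K to premise 11 (O(not renew_budget -> seal_consent)) and O(not renew_budget) yields O(seal_consent).
So O(seal_consent) holds — seal_consent is obligatory. None of the other listed options is made obligatory by any chain of premises.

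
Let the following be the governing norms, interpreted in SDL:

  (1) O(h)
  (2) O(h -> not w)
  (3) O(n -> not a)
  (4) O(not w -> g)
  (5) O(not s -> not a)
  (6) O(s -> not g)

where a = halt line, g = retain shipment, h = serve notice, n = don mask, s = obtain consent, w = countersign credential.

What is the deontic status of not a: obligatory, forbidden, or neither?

Obligatory

Premise 1 states O(h) outright.
From O(h) and premise 2, O(h -> not w), we obtain O(not w).
Applying K to premise 4 (O(not w -> g)) and O(not w) yields O(g).
Premise 6, O(s -> not g), contraposes to O(g -> not s); with O(g) we get O(not s).
Applying K to premise 5 (O(not s -> not a)) and O(not s) yields O(not a).
Premise 3 does not contribute to this derivation.
Hence not a is obligatory.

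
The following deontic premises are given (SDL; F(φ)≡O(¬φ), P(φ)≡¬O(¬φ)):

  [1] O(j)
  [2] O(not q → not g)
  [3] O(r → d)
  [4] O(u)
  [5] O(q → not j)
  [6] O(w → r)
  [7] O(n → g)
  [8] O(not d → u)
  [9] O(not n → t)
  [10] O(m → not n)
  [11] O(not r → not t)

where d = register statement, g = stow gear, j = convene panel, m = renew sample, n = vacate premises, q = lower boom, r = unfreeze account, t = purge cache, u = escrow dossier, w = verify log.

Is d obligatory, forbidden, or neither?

Premise 1 states O(j) outright.
Premise 5, O(q → not j), contraposes to O(j → not q); with O(j) we get O(not q).
Applying K to premise 2 (O(not q → not g)) and O(not q) yields O(not g).
Premise 7 is O(n → g); contrapositively O(not g → not n). Since O(not g) holds, K gives O(not n).
Premise 9 is O(not n → t); since O(not n), deontic closure gives O(t).
The contrapositive of premise 11 (O(not r → not t)) is O(t → r), and O(t) is already established, so O(r).
Applying K to premise 3 (O(r → d)) and O(r) yields O(d).
Premises 4, 6, 8, 10 do not contribute to this derivation.
Hence d is obligatory.

Obligatory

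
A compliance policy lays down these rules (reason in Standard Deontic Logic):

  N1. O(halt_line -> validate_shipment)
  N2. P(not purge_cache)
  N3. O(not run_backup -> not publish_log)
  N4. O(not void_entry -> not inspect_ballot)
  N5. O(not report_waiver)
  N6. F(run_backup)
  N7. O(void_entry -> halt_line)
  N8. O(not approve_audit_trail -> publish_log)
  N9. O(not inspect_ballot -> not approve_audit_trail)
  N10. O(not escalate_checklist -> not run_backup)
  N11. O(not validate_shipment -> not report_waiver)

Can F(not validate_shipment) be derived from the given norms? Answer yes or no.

Yes

Premise 6, F(run_backup), is equivalent to O(not run_backup).
From O(not run_backup) and premise 3, O(not run_backup -> not publish_log), we obtain O(not publish_log).
Premise 8 is O(not approve_audit_trail -> publish_log); contrapositively O(not publish_log -> approve_audit_trail). Since O(not publish_log) holds, K gives O(approve_audit_trail).
Premise 9 is O(not inspect_ballot -> not approve_audit_trail); contrapositively O(approve_audit_trail -> inspect_ballot). Since O(approve_audit_trail) holds, K gives O(inspect_ballot).
Premise 4 is O(not void_entry -> not inspect_ballot); contrapositively O(inspect_ballot -> void_entry). Since O(inspect_ballot) holds, K gives O(void_entry).
From O(void_entry) and premise 7, O(void_entry -> halt_line), we obtain O(halt_line).
Applying K to premise 1 (O(halt_line -> validate_shipment)) and O(halt_line) yields O(validate_shipment).
Premises 2, 5, 10, 11 do not contribute to this derivation.
So O(validate_shipment) holds, i.e. F(not validate_shipment). The claim follows.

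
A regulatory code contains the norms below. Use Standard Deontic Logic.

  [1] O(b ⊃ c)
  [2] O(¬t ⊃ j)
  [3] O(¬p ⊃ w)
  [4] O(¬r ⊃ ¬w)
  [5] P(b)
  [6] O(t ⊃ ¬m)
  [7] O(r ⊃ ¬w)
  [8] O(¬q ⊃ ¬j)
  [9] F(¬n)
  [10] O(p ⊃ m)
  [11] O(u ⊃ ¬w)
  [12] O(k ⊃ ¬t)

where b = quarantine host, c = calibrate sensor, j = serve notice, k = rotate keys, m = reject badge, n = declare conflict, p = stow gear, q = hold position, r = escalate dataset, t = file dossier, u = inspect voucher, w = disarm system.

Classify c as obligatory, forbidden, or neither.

Neither

Premise 1 is O(b ⊃ c), but O(b) is not derivable from the premises (the permission P(b) asserts only ¬O(¬b), not O(b)), so it does not yield O(c).
No premise or chain of K-axiom applications forces O(c), and none forces O(¬c). So c is neither obligatory nor forbidden under these norms.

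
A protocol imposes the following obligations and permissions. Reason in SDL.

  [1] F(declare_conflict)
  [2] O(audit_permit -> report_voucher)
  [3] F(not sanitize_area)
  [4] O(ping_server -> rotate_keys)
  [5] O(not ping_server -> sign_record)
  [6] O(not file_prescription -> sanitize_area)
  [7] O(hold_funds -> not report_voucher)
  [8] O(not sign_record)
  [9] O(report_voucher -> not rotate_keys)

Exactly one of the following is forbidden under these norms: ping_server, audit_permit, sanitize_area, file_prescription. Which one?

audit_permit

Premise 8 states O(not sign_record) outright.
Premise 5, O(not ping_server -> sign_record), contraposes to O(not sign_record -> ping_server); with O(not sign_record) we get O(ping_server).
With premise 4, O(ping_server -> rotate_keys), the K-axiom yields O(rotate_keys).
The contrapositive of premise 9 (O(report_voucher -> not rotate_keys)) is O(rotate_keys -> not report_voucher), and O(rotate_keys) is already established, so O(not report_voucher).
Premise 2, O(audit_permit -> report_voucher), contraposes to O(not report_voucher -> not audit_permit); with O(not report_voucher) we get O(not audit_permit).
So O(not audit_permit) holds, i.e. audit_permit is forbidden. None of the other listed options is forbidden under the premises.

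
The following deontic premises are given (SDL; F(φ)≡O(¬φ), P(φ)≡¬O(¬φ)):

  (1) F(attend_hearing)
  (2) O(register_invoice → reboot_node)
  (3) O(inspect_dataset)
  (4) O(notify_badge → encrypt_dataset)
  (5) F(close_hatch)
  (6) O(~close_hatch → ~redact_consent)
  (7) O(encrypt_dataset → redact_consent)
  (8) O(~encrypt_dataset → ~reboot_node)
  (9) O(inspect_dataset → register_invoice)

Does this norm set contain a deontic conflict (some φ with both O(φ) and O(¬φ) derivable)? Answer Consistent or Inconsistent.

Inconsistent

Premise 3 gives O(inspect_dataset).
Applying K to premise 9 (O(inspect_dataset → register_invoice)) and O(inspect_dataset) yields O(register_invoice).
Premise 2 is O(register_invoice → reboot_node); since O(register_invoice), deontic closure gives O(reboot_node).
Premise 8, O(~encrypt_dataset → ~reboot_node), contraposes to O(reboot_node → encrypt_dataset); with O(reboot_node) we get O(encrypt_dataset).
Applying K to premise 7 (O(encrypt_dataset → redact_consent)) and O(encrypt_dataset) yields O(redact_consent).
Premise 6 is O(~close_hatch → ~redact_consent); contrapositively O(redact_consent → close_hatch). Since O(redact_consent) holds, K gives O(close_hatch).
However, F(close_hatch) at premise 5 amounts to O(~close_hatch).
We now have both O(close_hatch) and O(~close_hatch) — close_hatch is simultaneously obligatory and forbidden, violating the D-axiom.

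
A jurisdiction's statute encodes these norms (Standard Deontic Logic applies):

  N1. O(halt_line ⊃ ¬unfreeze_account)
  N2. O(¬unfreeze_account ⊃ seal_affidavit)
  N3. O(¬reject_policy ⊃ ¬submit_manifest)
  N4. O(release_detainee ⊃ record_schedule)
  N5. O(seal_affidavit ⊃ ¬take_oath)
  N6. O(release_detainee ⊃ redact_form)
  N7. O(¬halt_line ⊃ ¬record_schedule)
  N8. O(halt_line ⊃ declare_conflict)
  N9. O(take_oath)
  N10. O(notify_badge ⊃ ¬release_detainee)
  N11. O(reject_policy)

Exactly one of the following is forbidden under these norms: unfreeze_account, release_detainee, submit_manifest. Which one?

From premise 9 we have O(take_oath).
The contrapositive of premise 5 (O(seal_affidavit ⊃ ¬take_oath)) is O(take_oath ⊃ ¬seal_affidavit), and O(take_oath) is already established, so O(¬seal_affidavit).
Premise 2 is O(¬unfreeze_account ⊃ seal_affidavit); contrapositively O(¬seal_affidavit ⊃ unfreeze_account). Since O(¬seal_affidavit) holds, K gives O(unfreeze_account).
Premise 1 is O(halt_line ⊃ ¬unfreeze_account); contrapositively O(unfreeze_account ⊃ ¬halt_line). Since O(unfreeze_account) holds, K gives O(¬halt_line).
Applying K to premise 7 (O(¬halt_line ⊃ ¬record_schedule)) and O(¬halt_line) yields O(¬record_schedule).
Premise 4 is O(release_detainee ⊃ record_schedule); contrapositively O(¬record_schedule ⊃ ¬release_detainee). Since O(¬record_schedule) holds, K gives O(¬release_detainee).
So O(¬release_detainee) holds, i.e. release_detainee is forbidden. None of the other listed options is forbidden under the premises.

release_detainee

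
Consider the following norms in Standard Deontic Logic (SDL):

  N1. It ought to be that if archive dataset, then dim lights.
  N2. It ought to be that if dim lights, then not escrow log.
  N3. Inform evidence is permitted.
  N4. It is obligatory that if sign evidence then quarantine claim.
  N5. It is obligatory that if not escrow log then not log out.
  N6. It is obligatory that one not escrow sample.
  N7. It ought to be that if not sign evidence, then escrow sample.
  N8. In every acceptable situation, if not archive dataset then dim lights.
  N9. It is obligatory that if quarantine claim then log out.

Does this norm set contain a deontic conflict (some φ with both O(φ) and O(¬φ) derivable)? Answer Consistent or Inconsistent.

Inconsistent

Premises 1 and 8 cover both cases: O(archive_dataset → dim_lights) and O(¬archive_dataset → dim_lights). Since archive_dataset ∨ ¬archive_dataset is a tautology, O(dim_lights) follows.
Premise 2 is O(dim_lights → ¬escrow_log); since O(dim_lights), deontic closure gives O(¬escrow_log).
Premise 5 is O(¬escrow_log → ¬log_out); since O(¬escrow_log), deontic closure gives O(¬log_out).
Premise 9, O(quarantine_claim → log_out), contraposes to O(¬log_out → ¬quarantine_claim); with O(¬log_out) we get O(¬quarantine_claim).
Premise 4 is O(sign_evidence → quarantine_claim); contrapositively O(¬quarantine_claim → ¬sign_evidence). Since O(¬quarantine_claim) holds, K gives O(¬sign_evidence).
Premise 7 is O(¬sign_evidence → escrow_sample); since O(¬sign_evidence), deontic closure gives O(escrow_sample).
But premise 6 directly asserts O(¬escrow_sample).
We now have both O(escrow_sample) and O(¬escrow_sample) — escrow_sample is simultaneously obligatory and forbidden, violating the D-axiom.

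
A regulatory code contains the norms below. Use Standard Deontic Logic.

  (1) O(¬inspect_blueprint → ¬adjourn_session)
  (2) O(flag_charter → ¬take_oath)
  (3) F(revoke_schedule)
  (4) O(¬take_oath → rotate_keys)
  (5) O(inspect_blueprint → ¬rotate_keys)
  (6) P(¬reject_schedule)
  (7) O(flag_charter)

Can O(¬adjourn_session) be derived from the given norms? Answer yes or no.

Yes

Premise 7 gives O(flag_charter).
From O(flag_charter) and premise 2, O(flag_charter → ¬take_oath), we obtain O(¬take_oath).
With premise 4, O(¬take_oath → rotate_keys), the K-axiom yields O(rotate_keys).
The contrapositive of premise 5 (O(inspect_blueprint → ¬rotate_keys)) is O(rotate_keys → ¬inspect_blueprint), and O(rotate_keys) is already established, so O(¬inspect_blueprint).
From O(¬inspect_blueprint) and premise 1, O(¬inspect_blueprint → ¬adjourn_session), we obtain O(¬adjourn_session).
Premises 3, 6 do not contribute to this derivation.
So O(¬adjourn_session) follows.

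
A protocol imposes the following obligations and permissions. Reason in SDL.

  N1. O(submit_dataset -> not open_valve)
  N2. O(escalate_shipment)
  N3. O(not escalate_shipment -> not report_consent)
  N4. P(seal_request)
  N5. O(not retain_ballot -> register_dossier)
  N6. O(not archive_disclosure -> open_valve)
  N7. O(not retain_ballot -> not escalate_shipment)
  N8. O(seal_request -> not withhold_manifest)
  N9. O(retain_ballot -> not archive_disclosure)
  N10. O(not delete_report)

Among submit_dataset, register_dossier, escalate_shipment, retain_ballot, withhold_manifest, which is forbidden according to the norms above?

Premise 2 gives O(escalate_shipment).
The contrapositive of premise 7 (O(not retain_ballot -> not escalate_shipment)) is O(escalate_shipment -> retain_ballot), and O(escalate_shipment) is already established, so O(retain_ballot).
From O(retain_ballot) and premise 9, O(retain_ballot -> not archive_disclosure), we obtain O(not archive_disclosure).
With premise 6, O(not archive_disclosure -> open_valve), the K-axiom yields O(open_valve).
The contrapositive of premise 1 (O(submit_dataset -> not open_valve)) is O(open_valve -> not submit_dataset), and O(open_valve) is already established, so O(not submit_dataset).
So O(not submit_dataset) holds, i.e. submit_dataset is forbidden. None of the other listed options is forbidden under the premises.

submit_dataset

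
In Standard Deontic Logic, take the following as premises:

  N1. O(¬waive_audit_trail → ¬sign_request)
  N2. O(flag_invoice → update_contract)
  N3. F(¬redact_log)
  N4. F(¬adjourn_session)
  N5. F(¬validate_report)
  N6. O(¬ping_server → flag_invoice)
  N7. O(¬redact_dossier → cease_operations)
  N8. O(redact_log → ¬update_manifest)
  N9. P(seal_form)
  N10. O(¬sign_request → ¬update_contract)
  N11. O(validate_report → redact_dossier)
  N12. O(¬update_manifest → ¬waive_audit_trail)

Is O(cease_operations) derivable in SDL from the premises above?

No

Premise 7 is O(¬redact_dossier → cease_operations), but O(¬redact_dossier) is not derivable from the premises, so it does not yield O(cease_operations).
No other premise forces O(cease_operations). An ideal world satisfying every premise can still have cease_operations false, so O(cease_operations) is not derivable.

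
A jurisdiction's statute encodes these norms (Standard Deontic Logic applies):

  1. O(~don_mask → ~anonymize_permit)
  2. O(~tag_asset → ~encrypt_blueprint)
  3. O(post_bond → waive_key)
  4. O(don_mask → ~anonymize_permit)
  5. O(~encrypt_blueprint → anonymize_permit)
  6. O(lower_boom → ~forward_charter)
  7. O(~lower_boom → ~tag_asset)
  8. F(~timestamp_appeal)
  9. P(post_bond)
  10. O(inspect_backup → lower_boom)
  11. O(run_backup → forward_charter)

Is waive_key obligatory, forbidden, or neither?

Neither

Premise 3 is O(post_bond → waive_key), but O(post_bond) is not derivable from the premises (the permission P(post_bond) asserts only ~O(~post_bond), not O(post_bond)), so it does not yield O(waive_key).
No premise or chain of K-axiom applications forces O(waive_key), and none forces O(~waive_key). So waive_key is neither obligatory nor forbidden under these norms.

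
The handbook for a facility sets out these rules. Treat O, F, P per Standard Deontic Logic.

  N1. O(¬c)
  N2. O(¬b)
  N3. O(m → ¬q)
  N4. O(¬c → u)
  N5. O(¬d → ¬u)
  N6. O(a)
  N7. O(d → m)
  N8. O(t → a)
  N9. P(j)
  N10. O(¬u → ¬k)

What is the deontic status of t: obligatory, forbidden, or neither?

Neither

Premise 8 is O(t → a); even if O(a) held, inferring O(t) would be affirming the consequent — invalid.
No premise or chain of K-axiom applications forces O(t), and none forces O(¬t). So t is neither obligatory nor forbidden under these norms.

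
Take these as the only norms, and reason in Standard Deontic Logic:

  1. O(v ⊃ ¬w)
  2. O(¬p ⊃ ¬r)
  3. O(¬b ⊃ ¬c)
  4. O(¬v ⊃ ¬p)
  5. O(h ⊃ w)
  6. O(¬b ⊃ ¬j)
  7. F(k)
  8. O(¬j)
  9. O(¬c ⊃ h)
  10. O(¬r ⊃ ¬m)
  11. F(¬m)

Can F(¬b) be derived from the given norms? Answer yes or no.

Premise 11, F(¬m), is equivalent to O(m).
Premise 10 is O(¬r ⊃ ¬m); contrapositively O(m ⊃ r). Since O(m) holds, K gives O(r).
Premise 2, O(¬p ⊃ ¬r), contraposes to O(r ⊃ p); with O(r) we get O(p).
Premise 4 is O(¬v ⊃ ¬p); contrapositively O(p ⊃ v). Since O(p) holds, K gives O(v).
With premise 1, O(v ⊃ ¬w), the K-axiom yields O(¬w).
Premise 5, O(h ⊃ w), contraposes to O(¬w ⊃ ¬h); with O(¬w) we get O(¬h).
Premise 9, O(¬c ⊃ h), contraposes to O(¬h ⊃ c); with O(¬h) we get O(c).
Premise 3 is O(¬b ⊃ ¬c); contrapositively O(c ⊃ b). Since O(c) holds, K gives O(b).
Premises 6, 7, 8 do not contribute to this derivation.
So O(b) holds, i.e. F(¬b). The claim follows.

Yes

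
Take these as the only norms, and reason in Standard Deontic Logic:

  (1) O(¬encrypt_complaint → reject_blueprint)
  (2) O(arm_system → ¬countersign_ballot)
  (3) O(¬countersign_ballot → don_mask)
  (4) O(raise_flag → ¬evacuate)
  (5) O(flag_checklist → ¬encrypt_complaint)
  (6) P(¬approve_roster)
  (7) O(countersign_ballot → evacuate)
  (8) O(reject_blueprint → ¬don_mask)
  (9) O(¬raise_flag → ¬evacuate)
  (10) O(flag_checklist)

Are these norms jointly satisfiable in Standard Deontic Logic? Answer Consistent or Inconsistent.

Premises 4 and 9 cover both cases: O(raise_flag → ¬evacuate) and O(¬raise_flag → ¬evacuate). Since raise_flag ∨ ¬raise_flag is a tautology, O(¬evacuate) follows.
Premise 7 is O(countersign_ballot → evacuate); contrapositively O(¬evacuate → ¬countersign_ballot). Since O(¬evacuate) holds, K gives O(¬countersign_ballot).
Applying K to premise 3 (O(¬countersign_ballot → don_mask)) and O(¬countersign_ballot) yields O(don_mask).
Premise 8, O(reject_blueprint → ¬don_mask), contraposes to O(don_mask → ¬reject_blueprint); with O(don_mask) we get O(¬reject_blueprint).
Premise 1, O(¬encrypt_complaint → reject_blueprint), contraposes to O(¬reject_blueprint → encrypt_complaint); with O(¬reject_blueprint) we get O(encrypt_complaint).
The contrapositive of premise 5 (O(flag_checklist → ¬encrypt_complaint)) is O(encrypt_complaint → ¬flag_checklist), and O(encrypt_complaint) is already established, so O(¬flag_checklist).
However, premise 10 gives O(flag_checklist).
We now have both O(¬flag_checklist) and O(flag_checklist) — flag_checklist is simultaneously obligatory and forbidden, violating the D-axiom.

Inconsistent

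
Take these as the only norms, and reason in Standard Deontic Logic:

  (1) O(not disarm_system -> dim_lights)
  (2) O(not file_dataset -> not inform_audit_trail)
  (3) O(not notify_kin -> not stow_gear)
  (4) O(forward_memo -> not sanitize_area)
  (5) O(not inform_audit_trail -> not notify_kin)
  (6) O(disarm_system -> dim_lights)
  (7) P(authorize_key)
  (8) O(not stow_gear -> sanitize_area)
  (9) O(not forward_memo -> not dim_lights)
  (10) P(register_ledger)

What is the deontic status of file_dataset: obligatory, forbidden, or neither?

Obligatory

By case analysis on not disarm_system: premise 1 gives O(not disarm_system -> dim_lights) and premise 6 gives O(disarm_system -> dim_lights), so O(dim_lights) either way.
Premise 9, O(not forward_memo -> not dim_lights), contraposes to O(dim_lights -> forward_memo); with O(dim_lights) we get O(forward_memo).
Premise 4 is O(forward_memo -> not sanitize_area); since O(forward_memo), deontic closure gives O(not sanitize_area).
Premise 8, O(not stow_gear -> sanitize_area), contraposes to O(not sanitize_area -> stow_gear); with O(not sanitize_area) we get O(stow_gear).
The contrapositive of premise 3 (O(not notify_kin -> not stow_gear)) is O(stow_gear -> notify_kin), and O(stow_gear) is already established, so O(notify_kin).
Premise 5, O(not inform_audit_trail -> not notify_kin), contraposes to O(notify_kin -> inform_audit_trail); with O(notify_kin) we get O(inform_audit_trail).
Premise 2, O(not file_dataset -> not inform_audit_trail), contraposes to O(inform_audit_trail -> file_dataset); with O(inform_audit_trail) we get O(file_dataset).
Premises 7, 10 do not contribute to this derivation.
Hence file_dataset is obligatory.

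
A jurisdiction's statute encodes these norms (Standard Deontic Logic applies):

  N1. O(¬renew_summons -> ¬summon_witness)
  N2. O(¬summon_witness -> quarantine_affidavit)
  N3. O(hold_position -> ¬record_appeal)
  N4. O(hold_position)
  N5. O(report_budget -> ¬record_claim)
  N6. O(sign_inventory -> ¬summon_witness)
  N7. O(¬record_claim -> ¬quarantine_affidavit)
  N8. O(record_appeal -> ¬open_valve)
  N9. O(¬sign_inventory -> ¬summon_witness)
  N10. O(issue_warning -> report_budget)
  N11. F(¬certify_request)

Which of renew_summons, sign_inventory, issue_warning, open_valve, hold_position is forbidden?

Premises 6 and 9 are O(sign_inventory -> ¬summon_witness) and O(¬sign_inventory -> ¬summon_witness); every ideal world satisfies sign_inventory or ¬sign_inventory, so in either case ¬summon_witness holds — hence O(¬summon_witness).
Applying K to premise 2 (O(¬summon_witness -> quarantine_affidavit)) and O(¬summon_witness) yields O(quarantine_affidavit).
Premise 7, O(¬record_claim -> ¬quarantine_affidavit), contraposes to O(quarantine_affidavit -> record_claim); with O(quarantine_affidavit) we get O(record_claim).
Premise 5, O(report_budget -> ¬record_claim), contraposes to O(record_claim -> ¬report_budget); with O(record_claim) we get O(¬report_budget).
The contrapositive of premise 10 (O(issue_warning -> report_budget)) is O(¬report_budget -> ¬issue_warning), and O(¬report_budget) is already established, so O(¬issue_warning).
So O(¬issue_warning) holds, i.e. issue_warning is forbidden. None of the other listed options is forbidden under the premises.

issue_warning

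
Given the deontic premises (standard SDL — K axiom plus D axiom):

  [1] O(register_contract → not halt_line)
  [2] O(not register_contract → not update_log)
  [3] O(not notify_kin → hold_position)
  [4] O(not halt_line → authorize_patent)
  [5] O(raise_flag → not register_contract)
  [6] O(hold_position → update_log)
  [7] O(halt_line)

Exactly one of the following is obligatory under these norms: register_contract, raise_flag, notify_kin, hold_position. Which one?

Premise 7 gives O(halt_line).
The contrapositive of premise 1 (O(register_contract → not halt_line)) is O(halt_line → not register_contract), and O(halt_line) is already established, so O(not register_contract).
From O(not register_contract) and premise 2, O(not register_contract → not update_log), we obtain O(not update_log).
Premise 6, O(hold_position → update_log), contraposes to O(not update_log → not hold_position); with O(not update_log) we get O(not hold_position).
Premise 3, O(not notify_kin → hold_position), contraposes to O(not hold_position → notify_kin); with O(not hold_position) we get O(notify_kin).
So O(notify_kin) holds — notify_kin is obligatory. None of the other listed options is made obligatory by any chain of premises.

notify_kin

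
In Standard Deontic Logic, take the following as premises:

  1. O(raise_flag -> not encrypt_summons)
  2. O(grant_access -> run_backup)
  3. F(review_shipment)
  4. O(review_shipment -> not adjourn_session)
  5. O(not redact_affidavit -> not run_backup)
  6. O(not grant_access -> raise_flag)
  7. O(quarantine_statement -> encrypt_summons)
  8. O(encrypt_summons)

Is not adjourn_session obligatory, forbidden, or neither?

Premise 4 is O(review_shipment -> not adjourn_session), but O(review_shipment) is not derivable from the premises, so it does not yield O(not adjourn_session).
No premise or chain of K-axiom applications forces O(not adjourn_session), and none forces O(adjourn_session). So not adjourn_session is neither obligatory nor forbidden under these norms.

Neither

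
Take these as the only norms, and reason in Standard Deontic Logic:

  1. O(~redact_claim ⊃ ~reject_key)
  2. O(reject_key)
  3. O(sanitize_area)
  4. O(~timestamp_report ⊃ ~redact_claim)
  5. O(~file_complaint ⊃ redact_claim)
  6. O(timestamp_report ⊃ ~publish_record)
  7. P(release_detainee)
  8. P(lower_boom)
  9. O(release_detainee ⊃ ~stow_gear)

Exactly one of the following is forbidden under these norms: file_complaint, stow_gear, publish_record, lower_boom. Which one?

From premise 2 we have O(reject_key).
Premise 1, O(~redact_claim ⊃ ~reject_key), contraposes to O(reject_key ⊃ redact_claim); with O(reject_key) we get O(redact_claim).
Premise 4 is O(~timestamp_report ⊃ ~redact_claim); contrapositively O(redact_claim ⊃ timestamp_report). Since O(redact_claim) holds, K gives O(timestamp_report).
Premise 6 is O(timestamp_report ⊃ ~publish_record); since O(timestamp_report), deontic closure gives O(~publish_record).
So O(~publish_record) holds, i.e. publish_record is forbidden. None of the other listed options is forbidden under the premises.

publish_record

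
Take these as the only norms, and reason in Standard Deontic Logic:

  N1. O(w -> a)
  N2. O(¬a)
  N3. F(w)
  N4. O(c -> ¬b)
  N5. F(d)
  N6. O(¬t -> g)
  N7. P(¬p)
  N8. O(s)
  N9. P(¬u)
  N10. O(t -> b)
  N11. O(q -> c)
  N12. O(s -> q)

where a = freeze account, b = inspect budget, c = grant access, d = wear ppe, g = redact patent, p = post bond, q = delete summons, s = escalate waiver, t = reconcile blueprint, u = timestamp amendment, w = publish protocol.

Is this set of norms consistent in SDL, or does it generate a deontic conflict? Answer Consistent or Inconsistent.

Premise 1 is O(w -> a), but O(w) is not derivable from the premises, so it does not yield O(a).
So O(a) is not derivable, and the apparent clash with O(¬a) does not arise.
A world satisfying every obligation exists (e.g. a=false, b=false, c=true, d=false, g=true, p=false, q=true, s=true, t=false, u=false, w=false); no atom is both obligatory and forbidden, so the set is consistent.

Consistent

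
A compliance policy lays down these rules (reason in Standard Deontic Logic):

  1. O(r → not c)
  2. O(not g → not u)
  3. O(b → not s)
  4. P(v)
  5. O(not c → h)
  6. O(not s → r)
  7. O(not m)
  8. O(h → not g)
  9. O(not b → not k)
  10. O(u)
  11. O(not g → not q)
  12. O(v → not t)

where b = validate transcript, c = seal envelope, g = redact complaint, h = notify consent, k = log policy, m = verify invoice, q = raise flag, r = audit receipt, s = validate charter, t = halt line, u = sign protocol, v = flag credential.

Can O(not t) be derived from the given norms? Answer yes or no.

Premise 12 is O(v → not t), but O(v) is not derivable from the premises (the permission P(v) asserts only not O(not v), not O(v)), so it does not yield O(not t).
No other premise forces O(not t). An ideal world satisfying every premise can still have not t false, so O(not t) is not derivable.

No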